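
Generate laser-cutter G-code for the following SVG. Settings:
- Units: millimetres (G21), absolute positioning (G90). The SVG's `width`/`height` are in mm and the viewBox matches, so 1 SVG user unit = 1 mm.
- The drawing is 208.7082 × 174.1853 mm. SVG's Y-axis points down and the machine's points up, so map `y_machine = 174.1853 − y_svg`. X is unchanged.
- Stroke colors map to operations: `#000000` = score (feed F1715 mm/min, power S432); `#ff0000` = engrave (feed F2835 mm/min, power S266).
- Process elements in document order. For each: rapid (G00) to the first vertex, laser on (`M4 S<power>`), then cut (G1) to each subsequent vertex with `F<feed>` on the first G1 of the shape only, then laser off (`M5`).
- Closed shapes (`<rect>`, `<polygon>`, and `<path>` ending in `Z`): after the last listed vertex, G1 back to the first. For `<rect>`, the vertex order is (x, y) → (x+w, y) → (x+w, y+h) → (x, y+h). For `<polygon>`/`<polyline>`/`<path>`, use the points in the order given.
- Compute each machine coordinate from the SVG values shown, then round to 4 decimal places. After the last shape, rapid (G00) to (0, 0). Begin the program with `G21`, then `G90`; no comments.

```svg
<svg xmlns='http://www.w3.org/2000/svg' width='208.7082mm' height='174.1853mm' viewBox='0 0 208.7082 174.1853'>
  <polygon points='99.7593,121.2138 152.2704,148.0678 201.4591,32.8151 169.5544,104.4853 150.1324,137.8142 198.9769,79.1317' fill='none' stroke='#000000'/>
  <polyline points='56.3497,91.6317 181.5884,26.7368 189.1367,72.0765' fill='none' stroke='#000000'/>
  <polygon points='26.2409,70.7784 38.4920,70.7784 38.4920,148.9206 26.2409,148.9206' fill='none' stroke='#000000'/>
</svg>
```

viewBox `0 0 208.7082 174.1853` with mm width/height → 1 unit = 1 mm. Flip: y_m = 174.1853 − y_svg.

**Shape 1** — `<polygon>` closed polygon, stroke `#000000` → score (S432, F1715). Machine vertices: (99.7593,52.9715) → (152.2704,26.1175) → (201.4591,141.3702) → (169.5544,69.7000) → (150.1324,36.3711) → (198.9769,95.0536) → (99.7593,52.9715). Closed: final G1 returns to the first vertex.

**Shape 2** — `<polyline>` open polyline, stroke `#000000` → score (S432, F1715). Machine vertices: (56.3497,82.5536) → (181.5884,147.4485) → (189.1367,102.1088). Open path.

**Shape 3** — `<polygon>` rectangle, stroke `#000000` → score (S432, F1715). Machine vertices: (26.2409,103.4069) → (38.4920,103.4069) → (38.4920,25.2647) → (26.2409,25.2647) → (26.2409,103.4069). Closed: final G1 returns to the first vertex.

G21
G90
G00 X99.7593 Y52.9715
M4 S432
G1 X152.2704 Y26.1175 F1715
G1 X201.4591 Y141.3702
G1 X169.5544 Y69.7000
G1 X150.1324 Y36.3711
G1 X198.9769 Y95.0536
G1 X99.7593 Y52.9715
M5
G00 X56.3497 Y82.5536
M4 S432
G1 X181.5884 Y147.4485 F1715
G1 X189.1367 Y102.1088
M5
G00 X26.2409 Y103.4069
M4 S432
G1 X38.4920 Y103.4069 F1715
G1 X38.4920 Y25.2647
G1 X26.2409 Y25.2647
G1 X26.2409 Y103.4069
M5
G00 X0.0000 Y0.0000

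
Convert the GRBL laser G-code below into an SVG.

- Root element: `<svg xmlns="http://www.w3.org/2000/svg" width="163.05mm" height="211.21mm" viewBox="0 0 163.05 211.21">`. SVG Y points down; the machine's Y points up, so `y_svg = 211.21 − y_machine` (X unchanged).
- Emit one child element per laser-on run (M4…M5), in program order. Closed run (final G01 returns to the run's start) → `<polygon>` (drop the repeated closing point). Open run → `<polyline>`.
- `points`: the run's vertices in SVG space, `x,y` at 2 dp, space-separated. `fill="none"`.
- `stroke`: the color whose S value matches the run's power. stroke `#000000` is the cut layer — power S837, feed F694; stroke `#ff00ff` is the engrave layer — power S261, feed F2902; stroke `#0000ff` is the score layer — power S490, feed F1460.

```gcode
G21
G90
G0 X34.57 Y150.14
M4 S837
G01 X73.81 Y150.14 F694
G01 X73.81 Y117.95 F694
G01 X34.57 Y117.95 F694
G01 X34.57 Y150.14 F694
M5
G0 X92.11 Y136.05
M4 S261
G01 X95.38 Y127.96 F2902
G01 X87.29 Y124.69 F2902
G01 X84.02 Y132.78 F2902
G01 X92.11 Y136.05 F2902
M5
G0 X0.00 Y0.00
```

<svg xmlns="http://www.w3.org/2000/svg" width="163.05mm" height="211.21mm" viewBox="0 0 163.05 211.21">
  <polygon points="34.57,61.07 73.81,61.07 73.81,93.26 34.57,93.26" fill="none" stroke="#000000"/>
  <polygon points="92.11,75.16 95.38,83.25 87.29,86.52 84.02,78.43" fill="none" stroke="#ff00ff"/>
</svg>

Machine Y-up, SVG Y-down with viewBox height 211.21, so y_svg = 211.21 − y_machine; X carries over.

Run 1: the run's S837 means `#000000` (cut). The run returns to its start, so emit a `<polygon>` with points (Y-flipped): 34.57,61.07 73.81,61.07 73.81,93.26 34.57,93.26.

Run 2: S261 ⇒ engrave layer `#ff00ff`. The run returns to its start, so emit a `<polygon>` with points (Y-flipped): 92.11,75.16 95.38,83.25 87.29,86.52 84.02,78.43.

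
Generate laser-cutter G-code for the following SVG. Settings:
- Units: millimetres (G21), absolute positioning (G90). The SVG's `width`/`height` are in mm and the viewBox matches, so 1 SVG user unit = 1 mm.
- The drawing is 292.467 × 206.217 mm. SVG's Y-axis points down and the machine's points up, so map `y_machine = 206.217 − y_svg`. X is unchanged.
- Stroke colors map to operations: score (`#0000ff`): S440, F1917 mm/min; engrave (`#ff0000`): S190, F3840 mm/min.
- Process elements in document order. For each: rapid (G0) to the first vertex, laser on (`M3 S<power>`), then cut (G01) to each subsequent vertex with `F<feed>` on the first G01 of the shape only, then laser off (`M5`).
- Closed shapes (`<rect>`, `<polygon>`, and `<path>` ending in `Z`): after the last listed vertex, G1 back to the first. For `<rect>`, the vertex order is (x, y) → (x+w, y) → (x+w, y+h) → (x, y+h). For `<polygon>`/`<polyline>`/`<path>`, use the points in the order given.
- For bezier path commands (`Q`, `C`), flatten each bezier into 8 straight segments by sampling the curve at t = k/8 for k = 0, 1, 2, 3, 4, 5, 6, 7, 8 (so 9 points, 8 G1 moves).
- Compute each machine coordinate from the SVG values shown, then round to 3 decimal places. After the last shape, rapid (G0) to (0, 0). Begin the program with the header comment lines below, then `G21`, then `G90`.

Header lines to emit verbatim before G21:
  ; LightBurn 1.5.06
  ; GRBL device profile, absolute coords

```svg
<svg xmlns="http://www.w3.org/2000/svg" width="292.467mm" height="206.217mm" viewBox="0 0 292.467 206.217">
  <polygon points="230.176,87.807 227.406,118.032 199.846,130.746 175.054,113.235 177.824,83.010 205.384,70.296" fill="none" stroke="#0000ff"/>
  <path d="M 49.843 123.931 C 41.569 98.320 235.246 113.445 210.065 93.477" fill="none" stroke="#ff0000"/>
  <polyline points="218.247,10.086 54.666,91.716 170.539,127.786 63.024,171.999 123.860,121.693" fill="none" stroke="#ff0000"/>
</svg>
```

Since the viewBox matches the mm dimensions, user units are millimetres directly. The only transform is the Y-flip y_m = 206.217 − y_svg.

Shape 1 is a regular polygon drawn with `<polygon>`. Its stroke #0000ff means score at S440, F1917. After flipping Y the toolpath is (230.176,118.410) → (227.406,88.185) → (199.846,75.471) → (175.054,92.982) → (177.824,123.207) → (205.384,135.921) → (230.176,118.410), returning to the start.

Shape 2 is a cubic bezier drawn with `<path>`. Its stroke #ff0000 means engrave at S190, F3840. After flipping Y the toolpath is (49.843,82.286) → (55.385,90.129) → (74.928,95.041) → (103.542,97.912) → (136.294,99.629) → (168.254,101.082) → (194.490,103.159) → (210.071,106.749) → (210.065,112.740).

Shape 3 is a open polyline drawn with `<polyline>`. Its stroke #ff0000 means engrave at S190, F3840. After flipping Y the toolpath is (218.247,196.131) → (54.666,114.501) → (170.539,78.431) → (63.024,34.218) → (123.860,84.524).

; LightBurn 1.5.06
; GRBL device profile, absolute coords
G21
G90
G0 X230.176 Y118.410
M3 S440
G01 X227.406 Y88.185 F1917
G01 X199.846 Y75.471
G01 X175.054 Y92.982
G01 X177.824 Y123.207
G01 X205.384 Y135.921
G01 X230.176 Y118.410
M5
G0 X49.843 Y82.286
M3 S190
G01 X55.385 Y90.129 F3840
G01 X74.928 Y95.041
G01 X103.542 Y97.912
G01 X136.294 Y99.629
G01 X168.254 Y101.082
G01 X194.490 Y103.159
G01 X210.071 Y106.749
G01 X210.065 Y112.740
M5
G0 X218.247 Y196.131
M3 S190
G01 X54.666 Y114.501 F3840
G01 X170.539 Y78.431
G01 X63.024 Y34.218
G01 X123.860 Y84.524
M5
G0 X0.000 Y0.000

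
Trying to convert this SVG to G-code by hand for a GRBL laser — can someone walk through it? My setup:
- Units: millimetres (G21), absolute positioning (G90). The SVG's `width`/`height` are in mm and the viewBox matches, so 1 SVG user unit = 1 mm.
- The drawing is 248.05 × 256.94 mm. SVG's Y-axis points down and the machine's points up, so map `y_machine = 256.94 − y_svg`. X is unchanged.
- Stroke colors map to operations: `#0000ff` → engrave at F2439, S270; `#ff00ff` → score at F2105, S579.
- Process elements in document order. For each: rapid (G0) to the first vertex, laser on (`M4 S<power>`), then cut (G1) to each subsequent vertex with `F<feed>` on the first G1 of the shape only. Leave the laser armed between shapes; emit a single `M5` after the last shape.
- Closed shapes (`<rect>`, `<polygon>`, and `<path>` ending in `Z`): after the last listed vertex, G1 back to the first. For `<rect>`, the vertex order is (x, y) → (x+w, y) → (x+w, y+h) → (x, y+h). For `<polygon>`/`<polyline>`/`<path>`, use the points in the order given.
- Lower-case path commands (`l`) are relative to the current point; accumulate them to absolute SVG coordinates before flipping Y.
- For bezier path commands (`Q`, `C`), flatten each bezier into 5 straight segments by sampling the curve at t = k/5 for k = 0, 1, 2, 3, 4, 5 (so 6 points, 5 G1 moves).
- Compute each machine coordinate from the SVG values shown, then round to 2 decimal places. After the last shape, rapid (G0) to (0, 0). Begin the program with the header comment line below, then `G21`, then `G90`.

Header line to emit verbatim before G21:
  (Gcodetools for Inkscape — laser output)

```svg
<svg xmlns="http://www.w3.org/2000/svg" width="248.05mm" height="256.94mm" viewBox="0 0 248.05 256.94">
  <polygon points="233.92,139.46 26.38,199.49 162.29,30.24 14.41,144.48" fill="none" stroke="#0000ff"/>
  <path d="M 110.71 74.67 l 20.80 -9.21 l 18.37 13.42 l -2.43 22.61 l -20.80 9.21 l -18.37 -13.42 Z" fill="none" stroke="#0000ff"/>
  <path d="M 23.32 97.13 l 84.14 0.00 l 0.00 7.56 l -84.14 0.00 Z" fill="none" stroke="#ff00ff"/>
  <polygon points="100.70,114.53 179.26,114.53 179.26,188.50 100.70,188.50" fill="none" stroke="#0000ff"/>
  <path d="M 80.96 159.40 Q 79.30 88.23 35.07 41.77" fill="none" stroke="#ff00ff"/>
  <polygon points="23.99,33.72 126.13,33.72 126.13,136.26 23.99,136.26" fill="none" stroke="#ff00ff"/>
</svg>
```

Since the viewBox matches the mm dimensions, user units are millimetres directly. The only transform is the Y-flip y_m = 256.94 − y_svg.

Shape 1 is a closed polygon drawn with `<polygon>`. Its stroke #0000ff means engrave at S270, F2439. After flipping Y the toolpath is (233.92,117.48) → (26.38,57.45) → (162.29,226.70) → (14.41,112.46) → (233.92,117.48), returning to the start.

Shape 2 is a regular polygon drawn with `<path>`. Its stroke #0000ff means engrave at S270, F2439. After flipping Y the toolpath is (110.71,182.27) → (131.51,191.48) → (149.88,178.06) → (147.45,155.45) → (126.65,146.24) → (108.28,159.66) → (110.71,182.27), returning to the start.

Shape 3 is a rectangle drawn with `<path>`. Its stroke #ff00ff means score at S579, F2105. After flipping Y the toolpath is (23.32,159.81) → (107.46,159.81) → (107.46,152.25) → (23.32,152.25) → (23.32,159.81), returning to the start.

Shape 4 is a rectangle drawn with `<polygon>`. Its stroke #0000ff means engrave at S270, F2439. After flipping Y the toolpath is (100.70,142.41) → (179.26,142.41) → (179.26,68.44) → (100.70,68.44) → (100.70,142.41), returning to the start.

Shape 5 is a quadratic bezier drawn with `<path>`. Its stroke #ff00ff means score at S579, F2105. After flipping Y the toolpath is (80.96,97.54) → (78.59,125.02) → (72.82,150.52) → (63.64,174.05) → (51.06,195.60) → (35.07,215.17).

Shape 6 is a rectangle drawn with `<polygon>`. Its stroke #ff00ff means score at S579, F2105. After flipping Y the toolpath is (23.99,223.22) → (126.13,223.22) → (126.13,120.68) → (23.99,120.68) → (23.99,223.22), returning to the start.

(Gcodetools for Inkscape — laser output)
G21
G90
G0 X233.92 Y117.48
M4 S270
G1 X26.38 Y57.45 F2439
G1 X162.29 Y226.70
G1 X14.41 Y112.46
G1 X233.92 Y117.48
G0 X110.71 Y182.27
M4 S270
G1 X131.51 Y191.48 F2439
G1 X149.88 Y178.06
G1 X147.45 Y155.45
G1 X126.65 Y146.24
G1 X108.28 Y159.66
G1 X110.71 Y182.27
G0 X23.32 Y159.81
M4 S579
G1 X107.46 Y159.81 F2105
G1 X107.46 Y152.25
G1 X23.32 Y152.25
G1 X23.32 Y159.81
G0 X100.70 Y142.41
M4 S270
G1 X179.26 Y142.41 F2439
G1 X179.26 Y68.44
G1 X100.70 Y68.44
G1 X100.70 Y142.41
G0 X80.96 Y97.54
M4 S579
G1 X78.59 Y125.02 F2105
G1 X72.82 Y150.52
G1 X63.64 Y174.05
G1 X51.06 Y195.60
G1 X35.07 Y215.17
G0 X23.99 Y223.22
M4 S579
G1 X126.13 Y223.22 F2105
G1 X126.13 Y120.68
G1 X23.99 Y120.68
G1 X23.99 Y223.22
M5
G0 X0.00 Y0.00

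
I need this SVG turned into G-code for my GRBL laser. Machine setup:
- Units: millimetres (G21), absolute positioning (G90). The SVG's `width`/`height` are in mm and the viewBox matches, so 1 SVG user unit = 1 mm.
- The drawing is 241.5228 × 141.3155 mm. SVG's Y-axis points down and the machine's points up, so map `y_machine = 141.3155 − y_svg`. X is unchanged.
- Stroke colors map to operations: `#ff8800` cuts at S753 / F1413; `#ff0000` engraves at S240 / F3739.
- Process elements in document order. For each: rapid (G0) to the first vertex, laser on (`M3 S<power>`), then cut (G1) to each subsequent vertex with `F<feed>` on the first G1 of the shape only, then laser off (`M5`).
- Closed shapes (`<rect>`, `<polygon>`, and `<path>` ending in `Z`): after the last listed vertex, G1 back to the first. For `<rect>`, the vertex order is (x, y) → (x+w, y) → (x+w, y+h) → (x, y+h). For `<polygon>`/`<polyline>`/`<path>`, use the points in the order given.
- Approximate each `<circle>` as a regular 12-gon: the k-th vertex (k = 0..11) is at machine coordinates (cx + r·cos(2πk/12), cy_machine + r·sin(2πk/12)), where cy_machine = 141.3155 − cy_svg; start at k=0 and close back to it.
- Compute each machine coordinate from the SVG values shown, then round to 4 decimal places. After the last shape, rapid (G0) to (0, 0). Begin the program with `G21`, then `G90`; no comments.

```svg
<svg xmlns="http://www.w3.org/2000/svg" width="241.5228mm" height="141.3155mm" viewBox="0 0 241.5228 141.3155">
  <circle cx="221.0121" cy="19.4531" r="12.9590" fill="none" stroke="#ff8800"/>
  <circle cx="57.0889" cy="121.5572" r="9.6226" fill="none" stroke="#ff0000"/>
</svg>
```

viewBox `0 0 241.5228 141.3155` with mm width/height → 1 unit = 1 mm. Flip: y_m = 141.3155 − y_svg.

**Shape 1** — `<circle>` circle, stroke `#ff8800` → cut (S753, F1413). Machine vertices: (233.9711,121.8624) → (232.2349,128.3419) → (227.4916,133.0852) → (221.0121,134.8214) → (214.5326,133.0852) → (209.7893,128.3419) → (208.0531,121.8624) → (209.7893,115.3829) → (214.5326,110.6396) → (221.0121,108.9034) → (227.4916,110.6396) → (232.2349,115.3829) → (233.9711,121.8624). Closed: final G1 returns to the first vertex.

**Shape 2** — `<circle>` circle, stroke `#ff0000` → engrave (S240, F3739). Machine vertices: (66.7115,19.7583) → (65.4223,24.5696) → (61.9002,28.0917) → (57.0889,29.3809) → (52.2776,28.0917) → (48.7555,24.5696) → (47.4663,19.7583) → (48.7555,14.9470) → (52.2776,11.4249) → (57.0889,10.1357) → (61.9002,11.4249) → (65.4223,14.9470) → (66.7115,19.7583). Closed: final G1 returns to the first vertex.

G21
G90
G0 X233.9711 Y121.8624
M3 S753
G1 X232.2349 Y128.3419 F1413
G1 X227.4916 Y133.0852
G1 X221.0121 Y134.8214
G1 X214.5326 Y133.0852
G1 X209.7893 Y128.3419
G1 X208.0531 Y121.8624
G1 X209.7893 Y115.3829
G1 X214.5326 Y110.6396
G1 X221.0121 Y108.9034
G1 X227.4916 Y110.6396
G1 X232.2349 Y115.3829
G1 X233.9711 Y121.8624
M5
G0 X66.7115 Y19.7583
M3 S240
G1 X65.4223 Y24.5696 F3739
G1 X61.9002 Y28.0917
G1 X57.0889 Y29.3809
G1 X52.2776 Y28.0917
G1 X48.7555 Y24.5696
G1 X47.4663 Y19.7583
G1 X48.7555 Y14.9470
G1 X52.2776 Y11.4249
G1 X57.0889 Y10.1357
G1 X61.9002 Y11.4249
G1 X65.4223 Y14.9470
G1 X66.7115 Y19.7583
M5
G0 X0.0000 Y0.0000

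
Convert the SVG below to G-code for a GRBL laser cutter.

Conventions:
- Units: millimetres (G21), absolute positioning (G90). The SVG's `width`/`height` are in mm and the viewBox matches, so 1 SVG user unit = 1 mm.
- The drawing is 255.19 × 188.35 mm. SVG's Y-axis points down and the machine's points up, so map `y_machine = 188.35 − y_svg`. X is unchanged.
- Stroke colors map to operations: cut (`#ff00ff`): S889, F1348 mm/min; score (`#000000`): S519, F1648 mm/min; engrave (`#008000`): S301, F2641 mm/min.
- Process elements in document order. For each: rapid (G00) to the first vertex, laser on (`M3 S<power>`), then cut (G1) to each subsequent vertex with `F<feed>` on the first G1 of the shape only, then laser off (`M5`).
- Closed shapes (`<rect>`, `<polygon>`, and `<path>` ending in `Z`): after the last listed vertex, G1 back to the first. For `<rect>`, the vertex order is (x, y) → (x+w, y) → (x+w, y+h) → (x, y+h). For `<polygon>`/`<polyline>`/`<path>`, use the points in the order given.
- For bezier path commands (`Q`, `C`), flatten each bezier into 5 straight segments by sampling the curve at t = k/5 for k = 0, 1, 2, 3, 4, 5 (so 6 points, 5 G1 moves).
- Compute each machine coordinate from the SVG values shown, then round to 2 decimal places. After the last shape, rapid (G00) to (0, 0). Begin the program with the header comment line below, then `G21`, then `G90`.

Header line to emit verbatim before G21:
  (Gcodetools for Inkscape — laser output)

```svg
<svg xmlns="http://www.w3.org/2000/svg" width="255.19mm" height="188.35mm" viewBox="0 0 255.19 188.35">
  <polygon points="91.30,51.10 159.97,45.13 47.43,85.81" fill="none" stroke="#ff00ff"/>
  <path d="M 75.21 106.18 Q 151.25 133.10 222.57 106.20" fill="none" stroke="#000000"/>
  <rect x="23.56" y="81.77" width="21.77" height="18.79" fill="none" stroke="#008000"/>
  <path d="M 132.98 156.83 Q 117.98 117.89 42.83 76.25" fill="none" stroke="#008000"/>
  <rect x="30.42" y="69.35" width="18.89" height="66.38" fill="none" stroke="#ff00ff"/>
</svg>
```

viewBox `0 0 255.19 188.35` with mm width/height → 1 unit = 1 mm. Flip: y_m = 188.35 − y_svg.

**Shape 1** — `<polygon>` closed polygon, stroke `#ff00ff` → cut (S889, F1348). Machine vertices: (91.30,137.25) → (159.97,143.22) → (47.43,102.54) → (91.30,137.25). Closed: final G1 returns to the first vertex.

**Shape 2** — `<path>` quadratic bezier, stroke `#000000` → score (S519, F1648). Control points (SVG): P0=(75.21,106.18), P1=(151.25,133.10), P2=(222.57,106.20); sampled at t=k/5. Machine vertices: (75.21,82.17) → (105.44,73.55) → (135.29,69.25) → (164.76,69.24) → (193.85,73.54) → (222.57,82.15). Open path.

**Shape 3** — `<rect>` rectangle, stroke `#008000` → engrave (S301, F2641). Machine vertices: (23.56,106.58) → (45.33,106.58) → (45.33,87.79) → (23.56,87.79) → (23.56,106.58). Closed: final G1 returns to the first vertex.

**Shape 4** — `<path>` quadratic bezier, stroke `#008000` → engrave (S301, F2641). Control points (SVG): P0=(132.98,156.83), P1=(117.98,117.89), P2=(42.83,76.25); sampled at t=k/5. Machine vertices: (132.98,31.52) → (124.57,47.20) → (111.36,63.10) → (93.33,79.22) → (70.48,95.55) → (42.83,112.10). Open path.

**Shape 5** — `<rect>` rectangle, stroke `#ff00ff` → cut (S889, F1348). Machine vertices: (30.42,119.00) → (49.31,119.00) → (49.31,52.62) → (30.42,52.62) → (30.42,119.00). Closed: final G1 returns to the first vertex.

(Gcodetools for Inkscape — laser output)
G21
G90
G00 X91.30 Y137.25
M3 S889
G1 X159.97 Y143.22 F1348
G1 X47.43 Y102.54
G1 X91.30 Y137.25
M5
G00 X75.21 Y82.17
M3 S519
G1 X105.44 Y73.55 F1648
G1 X135.29 Y69.25
G1 X164.76 Y69.24
G1 X193.85 Y73.54
G1 X222.57 Y82.15
M5
G00 X23.56 Y106.58
M3 S301
G1 X45.33 Y106.58 F2641
G1 X45.33 Y87.79
G1 X23.56 Y87.79
G1 X23.56 Y106.58
M5
G00 X132.98 Y31.52
M3 S301
G1 X124.57 Y47.20 F2641
G1 X111.36 Y63.10
G1 X93.33 Y79.22
G1 X70.48 Y95.55
G1 X42.83 Y112.10
M5
G00 X30.42 Y119.00
M3 S889
G1 X49.31 Y119.00 F1348
G1 X49.31 Y52.62
G1 X30.42 Y52.62
G1 X30.42 Y119.00
M5
G00 X0.00 Y0.00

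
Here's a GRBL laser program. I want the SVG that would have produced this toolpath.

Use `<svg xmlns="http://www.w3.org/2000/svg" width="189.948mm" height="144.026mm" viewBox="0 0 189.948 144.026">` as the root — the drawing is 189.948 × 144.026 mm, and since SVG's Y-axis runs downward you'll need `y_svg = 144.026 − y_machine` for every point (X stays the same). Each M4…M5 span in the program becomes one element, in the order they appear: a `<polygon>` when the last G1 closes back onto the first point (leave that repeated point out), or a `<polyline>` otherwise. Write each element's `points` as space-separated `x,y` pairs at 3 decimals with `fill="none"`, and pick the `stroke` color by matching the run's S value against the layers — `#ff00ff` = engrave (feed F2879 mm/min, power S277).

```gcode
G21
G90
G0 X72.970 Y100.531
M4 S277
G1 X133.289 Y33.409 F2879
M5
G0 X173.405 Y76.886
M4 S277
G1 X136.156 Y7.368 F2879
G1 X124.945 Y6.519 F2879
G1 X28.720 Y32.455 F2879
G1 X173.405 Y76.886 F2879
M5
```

Machine Y-up, SVG Y-down with viewBox height 144.026, so y_svg = 144.026 − y_machine; X carries over. Every run uses S277, so all elements get stroke `#ff00ff` (engrave).

Run 1: The run is open, so emit a `<polyline>` with points (Y-flipped): 72.970,43.495 133.289,110.617.

Run 2: The run returns to its start, so emit a `<polygon>` with points (Y-flipped): 173.405,67.140 136.156,136.658 124.945,137.507 28.720,111.571.

<svg xmlns="http://www.w3.org/2000/svg" width="189.948mm" height="144.026mm" viewBox="0 0 189.948 144.026">
  <polyline points="72.970,43.495 133.289,110.617" fill="none" stroke="#ff00ff"/>
  <polygon points="173.405,67.140 136.156,136.658 124.945,137.507 28.720,111.571" fill="none" stroke="#ff00ff"/>
</svg>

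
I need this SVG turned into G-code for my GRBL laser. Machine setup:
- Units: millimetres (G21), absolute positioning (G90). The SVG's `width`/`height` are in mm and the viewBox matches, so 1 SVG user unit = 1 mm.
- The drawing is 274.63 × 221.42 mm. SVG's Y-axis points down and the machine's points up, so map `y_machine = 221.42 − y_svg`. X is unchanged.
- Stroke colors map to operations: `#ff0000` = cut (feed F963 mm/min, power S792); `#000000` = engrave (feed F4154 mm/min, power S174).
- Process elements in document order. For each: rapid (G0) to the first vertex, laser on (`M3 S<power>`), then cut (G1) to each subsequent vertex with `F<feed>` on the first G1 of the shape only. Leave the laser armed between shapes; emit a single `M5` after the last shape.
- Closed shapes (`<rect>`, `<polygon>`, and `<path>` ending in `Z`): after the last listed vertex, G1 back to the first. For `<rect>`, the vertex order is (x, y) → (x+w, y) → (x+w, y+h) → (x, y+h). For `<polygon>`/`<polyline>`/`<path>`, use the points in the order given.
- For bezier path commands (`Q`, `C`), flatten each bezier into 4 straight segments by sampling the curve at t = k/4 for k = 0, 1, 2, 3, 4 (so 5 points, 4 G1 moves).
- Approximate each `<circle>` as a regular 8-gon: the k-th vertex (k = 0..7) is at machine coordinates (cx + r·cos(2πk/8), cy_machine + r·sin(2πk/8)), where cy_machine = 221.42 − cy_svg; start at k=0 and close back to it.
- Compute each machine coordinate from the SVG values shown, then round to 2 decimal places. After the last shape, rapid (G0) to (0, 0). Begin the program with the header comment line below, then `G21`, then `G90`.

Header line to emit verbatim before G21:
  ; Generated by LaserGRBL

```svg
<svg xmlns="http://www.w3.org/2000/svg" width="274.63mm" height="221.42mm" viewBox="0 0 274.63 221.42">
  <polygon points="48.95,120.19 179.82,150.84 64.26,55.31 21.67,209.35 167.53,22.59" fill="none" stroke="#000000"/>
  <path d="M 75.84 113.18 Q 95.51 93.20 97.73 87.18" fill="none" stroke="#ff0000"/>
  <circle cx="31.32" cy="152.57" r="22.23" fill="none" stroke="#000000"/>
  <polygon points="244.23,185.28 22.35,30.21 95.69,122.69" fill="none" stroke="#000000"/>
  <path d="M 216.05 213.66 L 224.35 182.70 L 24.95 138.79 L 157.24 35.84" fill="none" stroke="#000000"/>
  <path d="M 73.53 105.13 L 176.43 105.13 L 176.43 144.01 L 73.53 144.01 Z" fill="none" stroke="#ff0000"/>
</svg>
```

; Generated by LaserGRBL
G21
G90
G0 X48.95 Y101.23
M3 S174
G1 X179.82 Y70.58 F4154
G1 X64.26 Y166.11
G1 X21.67 Y12.07
G1 X167.53 Y198.83
G1 X48.95 Y101.23
G0 X75.84 Y108.24
M3 S792
G1 X84.58 Y117.36 F963
G1 X91.15 Y124.73
G1 X95.53 Y130.36
G1 X97.73 Y134.24
G0 X53.55 Y68.85
M3 S174
G1 X47.04 Y84.57 F4154
G1 X31.32 Y91.08
G1 X15.60 Y84.57
G1 X9.09 Y68.85
G1 X15.60 Y53.13
G1 X31.32 Y46.62
G1 X47.04 Y53.13
G1 X53.55 Y68.85
G0 X244.23 Y36.14
M3 S174
G1 X22.35 Y191.21 F4154
G1 X95.69 Y98.73
G1 X244.23 Y36.14
G0 X216.05 Y7.76
M3 S174
G1 X224.35 Y38.72 F4154
G1 X24.95 Y82.63
G1 X157.24 Y185.58
G0 X73.53 Y116.29
M3 S792
G1 X176.43 Y116.29 F963
G1 X176.43 Y77.41
G1 X73.53 Y77.41
G1 X73.53 Y116.29
M5
G0 X0.00 Y0.00

1 u = 1 mm; y_m = 221.42 − y.

[1] `<polygon>` closed polygon, #000000→engrave S174 F4154: (48.95,101.23) → (179.82,70.58) → (64.26,166.11) → (21.67,12.07) → (167.53,198.83) → (48.95,101.23) (closed)

[2] `<path>` quadratic bezier, #ff0000→cut S792 F963: (75.84,108.24) → (84.58,117.36) → (91.15,124.73) → (95.53,130.36) → (97.73,134.24)

[3] `<circle>` circle, #000000→engrave S174 F4154: (53.55,68.85) → (47.04,84.57) → (31.32,91.08) → (15.60,84.57) → (9.09,68.85) → (15.60,53.13) → (31.32,46.62) → (47.04,53.13) → (53.55,68.85) (closed)

[4] `<polygon>` closed polygon, #000000→engrave S174 F4154: (244.23,36.14) → (22.35,191.21) → (95.69,98.73) → (244.23,36.14) (closed)

[5] `<path>` open polyline, #000000→engrave S174 F4154: (216.05,7.76) → (224.35,38.72) → (24.95,82.63) → (157.24,185.58)

[6] `<path>` rectangle, #ff0000→cut S792 F963: (73.53,116.29) → (176.43,116.29) → (176.43,77.41) → (73.53,77.41) → (73.53,116.29) (closed)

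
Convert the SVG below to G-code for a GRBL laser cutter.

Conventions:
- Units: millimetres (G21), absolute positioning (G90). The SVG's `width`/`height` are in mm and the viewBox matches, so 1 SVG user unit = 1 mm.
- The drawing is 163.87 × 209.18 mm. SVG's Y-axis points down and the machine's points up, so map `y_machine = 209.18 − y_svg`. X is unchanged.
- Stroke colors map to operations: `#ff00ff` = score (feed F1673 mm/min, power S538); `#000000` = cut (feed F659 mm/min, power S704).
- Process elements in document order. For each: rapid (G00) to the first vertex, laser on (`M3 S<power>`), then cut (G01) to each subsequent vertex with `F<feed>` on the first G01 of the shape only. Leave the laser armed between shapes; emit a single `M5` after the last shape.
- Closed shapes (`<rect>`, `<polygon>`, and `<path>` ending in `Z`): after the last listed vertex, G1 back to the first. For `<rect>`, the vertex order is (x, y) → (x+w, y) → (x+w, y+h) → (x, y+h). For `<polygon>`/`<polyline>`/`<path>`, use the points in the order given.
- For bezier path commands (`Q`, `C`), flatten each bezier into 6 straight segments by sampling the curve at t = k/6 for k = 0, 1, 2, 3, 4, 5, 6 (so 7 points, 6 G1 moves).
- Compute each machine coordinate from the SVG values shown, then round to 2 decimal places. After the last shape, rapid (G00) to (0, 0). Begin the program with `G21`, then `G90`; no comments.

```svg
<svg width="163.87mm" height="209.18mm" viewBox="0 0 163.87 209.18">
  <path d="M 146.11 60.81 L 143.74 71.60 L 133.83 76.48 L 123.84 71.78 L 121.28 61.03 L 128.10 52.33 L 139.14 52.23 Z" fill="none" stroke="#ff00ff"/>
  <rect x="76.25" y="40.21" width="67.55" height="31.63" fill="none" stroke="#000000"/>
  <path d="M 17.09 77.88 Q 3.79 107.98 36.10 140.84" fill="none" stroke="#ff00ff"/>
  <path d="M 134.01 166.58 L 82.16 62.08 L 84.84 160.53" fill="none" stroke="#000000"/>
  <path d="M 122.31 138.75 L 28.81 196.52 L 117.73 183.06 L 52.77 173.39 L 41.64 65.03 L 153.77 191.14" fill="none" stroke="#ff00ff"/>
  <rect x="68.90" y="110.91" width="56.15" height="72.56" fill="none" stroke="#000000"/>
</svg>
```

1 u = 1 mm; y_m = 209.18 − y.

[1] `<path>` regular polygon, #ff00ff→score S538 F1673: (146.11,148.37) → (143.74,137.58) → (133.83,132.70) → (123.84,137.40) → (121.28,148.15) → (128.10,156.85) → (139.14,156.95) → (146.11,148.37) (closed)

[2] `<rect>` rectangle, #000000→cut S704 F659: (76.25,168.97) → (143.80,168.97) → (143.80,137.34) → (76.25,137.34) → (76.25,168.97) (closed)

[3] `<path>` quadratic bezier, #ff00ff→score S538 F1673: (17.09,131.30) → (13.92,121.19) → (13.29,110.93) → (15.19,100.51) → (19.63,89.94) → (26.60,79.22) → (36.10,68.34)

[4] `<path>` open polyline, #000000→cut S704 F659: (134.01,42.60) → (82.16,147.10) → (84.84,48.65)

[5] `<path>` open polyline, #ff00ff→score S538 F1673: (122.31,70.43) → (28.81,12.66) → (117.73,26.12) → (52.77,35.79) → (41.64,144.15) → (153.77,18.04)

[6] `<rect>` rectangle, #000000→cut S704 F659: (68.90,98.27) → (125.05,98.27) → (125.05,25.71) → (68.90,25.71) → (68.90,98.27) (closed)

G21
G90
G00 X146.11 Y148.37
M3 S538
G01 X143.74 Y137.58 F1673
G01 X133.83 Y132.70
G01 X123.84 Y137.40
G01 X121.28 Y148.15
G01 X128.10 Y156.85
G01 X139.14 Y156.95
G01 X146.11 Y148.37
G00 X76.25 Y168.97
M3 S704
G01 X143.80 Y168.97 F659
G01 X143.80 Y137.34
G01 X76.25 Y137.34
G01 X76.25 Y168.97
G00 X17.09 Y131.30
M3 S538
G01 X13.92 Y121.19 F1673
G01 X13.29 Y110.93
G01 X15.19 Y100.51
G01 X19.63 Y89.94
G01 X26.60 Y79.22
G01 X36.10 Y68.34
G00 X134.01 Y42.60
M3 S704
G01 X82.16 Y147.10 F659
G01 X84.84 Y48.65
G00 X122.31 Y70.43
M3 S538
G01 X28.81 Y12.66 F1673
G01 X117.73 Y26.12
G01 X52.77 Y35.79
G01 X41.64 Y144.15
G01 X153.77 Y18.04
G00 X68.90 Y98.27
M3 S704
G01 X125.05 Y98.27 F659
G01 X125.05 Y25.71
G01 X68.90 Y25.71
G01 X68.90 Y98.27
M5
G00 X0.00 Y0.00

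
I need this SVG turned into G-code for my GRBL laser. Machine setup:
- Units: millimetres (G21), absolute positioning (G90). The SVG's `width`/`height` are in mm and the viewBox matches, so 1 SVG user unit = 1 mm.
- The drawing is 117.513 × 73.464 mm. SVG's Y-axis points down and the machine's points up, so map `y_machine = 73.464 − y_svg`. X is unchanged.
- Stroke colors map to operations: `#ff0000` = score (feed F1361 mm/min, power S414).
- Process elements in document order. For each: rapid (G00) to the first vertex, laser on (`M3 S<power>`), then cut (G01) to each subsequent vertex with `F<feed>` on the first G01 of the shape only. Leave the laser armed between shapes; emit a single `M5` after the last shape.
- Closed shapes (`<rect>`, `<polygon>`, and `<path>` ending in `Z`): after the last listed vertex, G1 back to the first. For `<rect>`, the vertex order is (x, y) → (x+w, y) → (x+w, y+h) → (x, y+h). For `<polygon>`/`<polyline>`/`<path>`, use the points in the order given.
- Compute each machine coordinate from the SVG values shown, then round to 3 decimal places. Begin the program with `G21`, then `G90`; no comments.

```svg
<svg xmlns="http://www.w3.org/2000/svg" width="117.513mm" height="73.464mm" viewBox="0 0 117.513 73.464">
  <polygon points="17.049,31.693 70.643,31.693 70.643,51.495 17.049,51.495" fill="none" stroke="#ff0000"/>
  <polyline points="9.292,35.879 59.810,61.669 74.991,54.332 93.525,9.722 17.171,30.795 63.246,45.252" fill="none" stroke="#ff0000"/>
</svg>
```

viewBox `0 0 117.513 73.464` with mm width/height → 1 unit = 1 mm. Flip: y_m = 73.464 − y_svg.

**Shape 1** — `<polygon>` rectangle, stroke `#ff0000` → score (S414, F1361). Machine vertices: (17.049,41.771) → (70.643,41.771) → (70.643,21.969) → (17.049,21.969) → (17.049,41.771). Closed: final G1 returns to the first vertex.

**Shape 2** — `<polyline>` open polyline, stroke `#ff0000` → score (S414, F1361). Machine vertices: (9.292,37.585) → (59.810,11.795) → (74.991,19.132) → (93.525,63.742) → (17.171,42.669) → (63.246,28.212). Open path.

G21
G90
G00 X17.049 Y41.771
M3 S414
G01 X70.643 Y41.771 F1361
G01 X70.643 Y21.969
G01 X17.049 Y21.969
G01 X17.049 Y41.771
G00 X9.292 Y37.585
M3 S414
G01 X59.810 Y11.795 F1361
G01 X74.991 Y19.132
G01 X93.525 Y63.742
G01 X17.171 Y42.669
G01 X63.246 Y28.212
M5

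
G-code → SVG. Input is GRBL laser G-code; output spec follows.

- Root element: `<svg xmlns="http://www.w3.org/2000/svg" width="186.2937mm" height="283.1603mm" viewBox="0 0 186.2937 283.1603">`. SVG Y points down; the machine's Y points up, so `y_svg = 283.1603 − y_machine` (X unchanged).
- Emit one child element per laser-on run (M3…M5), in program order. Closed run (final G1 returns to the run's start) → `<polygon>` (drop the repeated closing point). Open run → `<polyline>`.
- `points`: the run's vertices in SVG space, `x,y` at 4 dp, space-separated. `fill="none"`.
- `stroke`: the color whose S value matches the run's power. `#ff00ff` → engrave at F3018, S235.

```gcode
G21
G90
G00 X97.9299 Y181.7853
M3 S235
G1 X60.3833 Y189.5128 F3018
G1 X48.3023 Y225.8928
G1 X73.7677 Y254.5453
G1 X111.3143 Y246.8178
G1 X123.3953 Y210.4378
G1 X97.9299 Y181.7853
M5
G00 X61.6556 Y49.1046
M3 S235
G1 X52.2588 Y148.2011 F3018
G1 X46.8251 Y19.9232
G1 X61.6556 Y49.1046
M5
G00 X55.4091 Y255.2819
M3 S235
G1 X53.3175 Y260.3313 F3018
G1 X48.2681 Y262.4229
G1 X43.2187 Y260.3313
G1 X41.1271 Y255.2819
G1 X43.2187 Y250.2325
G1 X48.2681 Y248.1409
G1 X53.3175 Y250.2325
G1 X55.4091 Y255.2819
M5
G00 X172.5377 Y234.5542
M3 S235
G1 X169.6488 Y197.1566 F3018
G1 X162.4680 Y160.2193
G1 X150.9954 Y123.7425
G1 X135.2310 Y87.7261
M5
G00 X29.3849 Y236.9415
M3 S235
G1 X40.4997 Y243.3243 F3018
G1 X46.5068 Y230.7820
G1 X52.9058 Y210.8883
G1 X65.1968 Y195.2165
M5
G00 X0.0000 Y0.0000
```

Each laser-on run becomes one SVG element. Flip Y back into SVG space with y_svg = 283.1603 − y_machine. Every run uses S235, so all elements get stroke `#ff00ff` (engrave).

Run 1: The run returns to its start, so emit a `<polygon>` with points (Y-flipped): 97.9299,101.3750 60.3833,93.6475 48.3023,57.2675 73.7677,28.6150 111.3143,36.3425 123.3953,72.7225.

Run 2: The run returns to its start, so emit a `<polygon>` with points (Y-flipped): 61.6556,234.0557 52.2588,134.9592 46.8251,263.2371.

Run 3: The run returns to its start, so emit a `<polygon>` with points (Y-flipped): 55.4091,27.8784 53.3175,22.8290 48.2681,20.7374 43.2187,22.8290 41.1271,27.8784 43.2187,32.9278 48.2681,35.0194 53.3175,32.9278.

Run 4: The run is open, so emit a `<polyline>` with points (Y-flipped): 172.5377,48.6061 169.6488,86.0037 162.4680,122.9410 150.9954,159.4178 135.2310,195.4342.

Run 5: The run is open, so emit a `<polyline>` with points (Y-flipped): 29.3849,46.2188 40.4997,39.8360 46.5068,52.3783 52.9058,72.2720 65.1968,87.9438.

<svg xmlns="http://www.w3.org/2000/svg" width="186.2937mm" height="283.1603mm" viewBox="0 0 186.2937 283.1603">
  <polygon points="97.9299,101.3750 60.3833,93.6475 48.3023,57.2675 73.7677,28.6150 111.3143,36.3425 123.3953,72.7225" fill="none" stroke="#ff00ff"/>
  <polygon points="61.6556,234.0557 52.2588,134.9592 46.8251,263.2371" fill="none" stroke="#ff00ff"/>
  <polygon points="55.4091,27.8784 53.3175,22.8290 48.2681,20.7374 43.2187,22.8290 41.1271,27.8784 43.2187,32.9278 48.2681,35.0194 53.3175,32.9278" fill="none" stroke="#ff00ff"/>
  <polyline points="172.5377,48.6061 169.6488,86.0037 162.4680,122.9410 150.9954,159.4178 135.2310,195.4342" fill="none" stroke="#ff00ff"/>
  <polyline points="29.3849,46.2188 40.4997,39.8360 46.5068,52.3783 52.9058,72.2720 65.1968,87.9438" fill="none" stroke="#ff00ff"/>
</svg>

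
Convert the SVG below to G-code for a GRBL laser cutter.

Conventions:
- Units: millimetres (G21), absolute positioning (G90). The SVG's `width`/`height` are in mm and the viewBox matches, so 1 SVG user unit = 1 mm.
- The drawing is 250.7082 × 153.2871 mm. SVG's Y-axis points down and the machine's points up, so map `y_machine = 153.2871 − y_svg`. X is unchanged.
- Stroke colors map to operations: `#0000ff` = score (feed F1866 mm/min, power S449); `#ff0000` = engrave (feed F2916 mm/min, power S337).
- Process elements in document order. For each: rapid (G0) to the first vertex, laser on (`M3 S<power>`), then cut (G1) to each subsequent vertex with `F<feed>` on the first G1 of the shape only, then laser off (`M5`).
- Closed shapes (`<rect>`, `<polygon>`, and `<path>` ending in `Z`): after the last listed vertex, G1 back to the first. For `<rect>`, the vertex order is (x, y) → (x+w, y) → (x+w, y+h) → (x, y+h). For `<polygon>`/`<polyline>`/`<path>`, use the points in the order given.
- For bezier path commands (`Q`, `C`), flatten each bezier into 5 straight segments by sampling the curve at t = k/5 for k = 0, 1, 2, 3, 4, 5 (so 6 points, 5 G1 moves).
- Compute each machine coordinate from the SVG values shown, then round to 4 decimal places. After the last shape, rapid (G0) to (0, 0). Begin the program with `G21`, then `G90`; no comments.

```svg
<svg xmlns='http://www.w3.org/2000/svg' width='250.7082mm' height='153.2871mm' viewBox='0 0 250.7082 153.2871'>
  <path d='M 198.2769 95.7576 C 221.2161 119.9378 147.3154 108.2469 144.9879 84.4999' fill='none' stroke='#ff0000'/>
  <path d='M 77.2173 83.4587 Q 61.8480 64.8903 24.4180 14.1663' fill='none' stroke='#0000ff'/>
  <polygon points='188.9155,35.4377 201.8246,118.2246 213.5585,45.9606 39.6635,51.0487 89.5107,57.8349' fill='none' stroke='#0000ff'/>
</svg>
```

Since the viewBox matches the mm dimensions, user units are millimetres directly. The only transform is the Y-flip y_m = 153.2871 − y_svg.

Shape 1 is a cubic bezier drawn with `<path>`. Its stroke #ff0000 means engrave at S337, F2916. After flipping Y the toolpath is (198.2769,57.5295) → (201.7669,47.1354) → (190.0992,44.2072) → (171.3576,47.6019) → (153.6259,56.1763) → (144.9879,68.7872).

Shape 2 is a quadratic bezier drawn with `<path>`. Its stroke #0000ff means score at S449, F1866. After flipping Y the toolpath is (77.2173,69.8284) → (70.1872,78.5420) → (61.3921,89.8280) → (50.8323,103.6865) → (38.5076,120.1174) → (24.4180,139.1208).

Shape 3 is a closed polygon drawn with `<polygon>`. Its stroke #0000ff means score at S449, F1866. After flipping Y the toolpath is (188.9155,117.8494) → (201.8246,35.0625) → (213.5585,107.3265) → (39.6635,102.2384) → (89.5107,95.4522) → (188.9155,117.8494), returning to the start.

G21
G90
G0 X198.2769 Y57.5295
M3 S337
G1 X201.7669 Y47.1354 F2916
G1 X190.0992 Y44.2072
G1 X171.3576 Y47.6019
G1 X153.6259 Y56.1763
G1 X144.9879 Y68.7872
M5
G0 X77.2173 Y69.8284
M3 S449
G1 X70.1872 Y78.5420 F1866
G1 X61.3921 Y89.8280
G1 X50.8323 Y103.6865
G1 X38.5076 Y120.1174
G1 X24.4180 Y139.1208
M5
G0 X188.9155 Y117.8494
M3 S449
G1 X201.8246 Y35.0625 F1866
G1 X213.5585 Y107.3265
G1 X39.6635 Y102.2384
G1 X89.5107 Y95.4522
G1 X188.9155 Y117.8494
M5
G0 X0.0000 Y0.0000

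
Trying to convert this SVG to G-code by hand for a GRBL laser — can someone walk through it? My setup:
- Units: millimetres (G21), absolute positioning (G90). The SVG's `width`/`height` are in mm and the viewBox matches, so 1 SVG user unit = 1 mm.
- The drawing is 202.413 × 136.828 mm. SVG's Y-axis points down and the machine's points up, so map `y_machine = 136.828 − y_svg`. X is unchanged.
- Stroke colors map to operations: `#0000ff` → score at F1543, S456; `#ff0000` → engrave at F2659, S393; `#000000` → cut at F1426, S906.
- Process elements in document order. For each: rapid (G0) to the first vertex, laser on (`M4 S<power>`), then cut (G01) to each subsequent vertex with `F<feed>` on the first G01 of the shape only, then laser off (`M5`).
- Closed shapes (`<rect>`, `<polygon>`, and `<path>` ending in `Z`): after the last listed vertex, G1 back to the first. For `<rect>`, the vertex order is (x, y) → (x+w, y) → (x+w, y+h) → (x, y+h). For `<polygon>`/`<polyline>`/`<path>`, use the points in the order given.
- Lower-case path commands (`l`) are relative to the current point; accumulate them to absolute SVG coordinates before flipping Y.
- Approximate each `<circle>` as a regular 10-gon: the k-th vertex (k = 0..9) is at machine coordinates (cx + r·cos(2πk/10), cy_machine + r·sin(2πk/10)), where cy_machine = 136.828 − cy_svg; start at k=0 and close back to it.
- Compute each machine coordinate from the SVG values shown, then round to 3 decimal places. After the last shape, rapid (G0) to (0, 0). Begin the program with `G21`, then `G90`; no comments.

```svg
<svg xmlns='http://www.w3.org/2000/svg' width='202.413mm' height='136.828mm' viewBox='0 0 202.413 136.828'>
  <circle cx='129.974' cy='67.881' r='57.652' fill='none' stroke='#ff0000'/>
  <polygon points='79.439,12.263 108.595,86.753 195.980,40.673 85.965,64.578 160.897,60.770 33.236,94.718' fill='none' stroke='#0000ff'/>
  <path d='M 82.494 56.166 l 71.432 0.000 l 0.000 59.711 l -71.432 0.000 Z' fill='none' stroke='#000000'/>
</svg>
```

G21
G90
G0 X187.626 Y68.947
M4 S393
G01 X176.615 Y102.834 F2659
G01 X147.789 Y123.777
G01 X112.159 Y123.777
G01 X83.333 Y102.834
G01 X72.322 Y68.947
G01 X83.333 Y35.060
G01 X112.159 Y14.117
G01 X147.789 Y14.117
G01 X176.615 Y35.060
G01 X187.626 Y68.947
M5
G0 X79.439 Y124.565
M4 S456
G01 X108.595 Y50.075 F1543
G01 X195.980 Y96.155
G01 X85.965 Y72.250
G01 X160.897 Y76.058
G01 X33.236 Y42.110
G01 X79.439 Y124.565
M5
G0 X82.494 Y80.662
M4 S906
G01 X153.926 Y80.662 F1426
G01 X153.926 Y20.951
G01 X82.494 Y20.951
G01 X82.494 Y80.662
M5
G0 X0.000 Y0.000

viewBox `0 0 202.413 136.828` with mm width/height → 1 unit = 1 mm. Flip: y_m = 136.828 − y_svg.

**Shape 1** — `<circle>` circle, stroke `#ff0000` → engrave (S393, F2659). Machine vertices: (187.626,68.947) → (176.615,102.834) → (147.789,123.777) → (112.159,123.777) → (83.333,102.834) → (72.322,68.947) → (83.333,35.060) → (112.159,14.117) → (147.789,14.117) → (176.615,35.060) → (187.626,68.947). Closed: final G1 returns to the first vertex.

**Shape 2** — `<polygon>` closed polygon, stroke `#0000ff` → score (S456, F1543). Machine vertices: (79.439,124.565) → (108.595,50.075) → (195.980,96.155) → (85.965,72.250) → (160.897,76.058) → (33.236,42.110) → (79.439,124.565). Closed: final G1 returns to the first vertex.

**Shape 3** — `<path>` rectangle, stroke `#000000` → cut (S906, F1426). Machine vertices: (82.494,80.662) → (153.926,80.662) → (153.926,20.951) → (82.494,20.951) → (82.494,80.662). Closed: final G1 returns to the first vertex.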